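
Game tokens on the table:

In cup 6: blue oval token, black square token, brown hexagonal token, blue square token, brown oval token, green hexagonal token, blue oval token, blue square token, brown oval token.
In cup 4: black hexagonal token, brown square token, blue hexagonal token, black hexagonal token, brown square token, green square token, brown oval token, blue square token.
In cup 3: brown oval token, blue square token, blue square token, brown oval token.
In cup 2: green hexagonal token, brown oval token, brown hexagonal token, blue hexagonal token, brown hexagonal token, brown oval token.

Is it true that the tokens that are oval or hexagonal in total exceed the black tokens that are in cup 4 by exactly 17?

tokens that are oval or hexagonal: 18.
black tokens in cup 4: 2.
The claim requires 18 − 2 (= 16) to equal 17, which does not hold.

False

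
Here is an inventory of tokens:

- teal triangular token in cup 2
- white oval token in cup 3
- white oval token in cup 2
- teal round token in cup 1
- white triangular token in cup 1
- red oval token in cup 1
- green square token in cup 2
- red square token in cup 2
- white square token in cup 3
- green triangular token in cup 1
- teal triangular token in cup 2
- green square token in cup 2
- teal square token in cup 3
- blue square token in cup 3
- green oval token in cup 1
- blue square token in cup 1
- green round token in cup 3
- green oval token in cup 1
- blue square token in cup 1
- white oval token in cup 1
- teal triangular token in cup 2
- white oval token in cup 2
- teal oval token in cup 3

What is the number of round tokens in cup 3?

1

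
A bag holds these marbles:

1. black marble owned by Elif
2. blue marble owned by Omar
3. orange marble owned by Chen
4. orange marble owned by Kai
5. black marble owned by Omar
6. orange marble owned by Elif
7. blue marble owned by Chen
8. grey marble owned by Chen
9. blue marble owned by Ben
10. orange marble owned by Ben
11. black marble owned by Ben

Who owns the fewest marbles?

Counts by owner: Ben→3, Chen→3, Elif→2, Omar→2, Kai→1.
The minimum is 1, held uniquely by Kai.

Kai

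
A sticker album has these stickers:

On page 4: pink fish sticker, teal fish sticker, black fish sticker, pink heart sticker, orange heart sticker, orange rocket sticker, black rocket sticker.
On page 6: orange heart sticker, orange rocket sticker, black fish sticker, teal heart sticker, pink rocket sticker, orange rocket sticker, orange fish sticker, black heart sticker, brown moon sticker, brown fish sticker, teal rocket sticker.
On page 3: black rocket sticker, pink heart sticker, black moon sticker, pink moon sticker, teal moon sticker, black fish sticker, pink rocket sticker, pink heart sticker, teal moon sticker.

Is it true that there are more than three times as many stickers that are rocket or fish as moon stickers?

stickers that are rocket or fish: 15.
moon stickers: 5.
The claim requires 15 > 3 × 5 = 15, which does not hold.

False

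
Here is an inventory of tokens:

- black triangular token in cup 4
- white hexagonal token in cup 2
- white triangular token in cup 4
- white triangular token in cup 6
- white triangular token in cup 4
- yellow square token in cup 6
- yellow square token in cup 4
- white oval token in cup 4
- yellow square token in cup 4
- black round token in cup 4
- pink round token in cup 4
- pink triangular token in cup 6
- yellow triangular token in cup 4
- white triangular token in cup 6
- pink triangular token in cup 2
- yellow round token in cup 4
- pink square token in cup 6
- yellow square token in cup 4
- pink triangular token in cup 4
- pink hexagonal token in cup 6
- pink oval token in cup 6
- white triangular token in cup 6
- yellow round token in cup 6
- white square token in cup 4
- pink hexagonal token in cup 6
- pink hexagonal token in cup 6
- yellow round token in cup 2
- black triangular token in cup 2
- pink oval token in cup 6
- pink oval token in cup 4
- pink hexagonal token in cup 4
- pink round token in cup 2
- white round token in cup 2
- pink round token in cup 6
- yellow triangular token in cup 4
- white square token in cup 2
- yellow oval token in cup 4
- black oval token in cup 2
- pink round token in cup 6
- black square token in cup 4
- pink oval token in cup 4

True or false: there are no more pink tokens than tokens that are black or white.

False

There are 16 pink tokens.
There are 15 tokens that are black or white.
The claim requires 16 ≤ 15, which does not hold.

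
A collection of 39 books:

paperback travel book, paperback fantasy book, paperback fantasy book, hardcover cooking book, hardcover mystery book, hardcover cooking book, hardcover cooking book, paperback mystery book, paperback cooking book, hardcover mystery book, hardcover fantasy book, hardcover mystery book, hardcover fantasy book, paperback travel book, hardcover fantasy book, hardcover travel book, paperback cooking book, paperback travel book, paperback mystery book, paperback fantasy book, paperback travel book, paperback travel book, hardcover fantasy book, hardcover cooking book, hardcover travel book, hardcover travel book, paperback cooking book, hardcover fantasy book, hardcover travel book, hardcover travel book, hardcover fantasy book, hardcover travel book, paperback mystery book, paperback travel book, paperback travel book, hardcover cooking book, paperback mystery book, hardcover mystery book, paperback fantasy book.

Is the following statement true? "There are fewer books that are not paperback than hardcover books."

There are 21 books that are not paperback.
There are 21 hardcover books.
The claim requires 21 < 21, which does not hold.

False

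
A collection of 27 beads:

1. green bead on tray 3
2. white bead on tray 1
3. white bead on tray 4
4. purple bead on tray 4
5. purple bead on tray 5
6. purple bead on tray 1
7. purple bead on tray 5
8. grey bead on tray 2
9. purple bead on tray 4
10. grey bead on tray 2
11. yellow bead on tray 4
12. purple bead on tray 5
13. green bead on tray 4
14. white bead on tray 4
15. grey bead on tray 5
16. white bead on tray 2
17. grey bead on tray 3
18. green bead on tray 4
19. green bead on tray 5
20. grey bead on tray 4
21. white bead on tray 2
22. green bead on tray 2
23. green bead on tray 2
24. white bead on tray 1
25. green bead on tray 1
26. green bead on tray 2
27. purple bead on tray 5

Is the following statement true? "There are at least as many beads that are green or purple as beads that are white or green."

There are 15 beads that are green or purple.
There are 14 beads that are white or green.
The claim requires 15 ≥ 14, which holds.

True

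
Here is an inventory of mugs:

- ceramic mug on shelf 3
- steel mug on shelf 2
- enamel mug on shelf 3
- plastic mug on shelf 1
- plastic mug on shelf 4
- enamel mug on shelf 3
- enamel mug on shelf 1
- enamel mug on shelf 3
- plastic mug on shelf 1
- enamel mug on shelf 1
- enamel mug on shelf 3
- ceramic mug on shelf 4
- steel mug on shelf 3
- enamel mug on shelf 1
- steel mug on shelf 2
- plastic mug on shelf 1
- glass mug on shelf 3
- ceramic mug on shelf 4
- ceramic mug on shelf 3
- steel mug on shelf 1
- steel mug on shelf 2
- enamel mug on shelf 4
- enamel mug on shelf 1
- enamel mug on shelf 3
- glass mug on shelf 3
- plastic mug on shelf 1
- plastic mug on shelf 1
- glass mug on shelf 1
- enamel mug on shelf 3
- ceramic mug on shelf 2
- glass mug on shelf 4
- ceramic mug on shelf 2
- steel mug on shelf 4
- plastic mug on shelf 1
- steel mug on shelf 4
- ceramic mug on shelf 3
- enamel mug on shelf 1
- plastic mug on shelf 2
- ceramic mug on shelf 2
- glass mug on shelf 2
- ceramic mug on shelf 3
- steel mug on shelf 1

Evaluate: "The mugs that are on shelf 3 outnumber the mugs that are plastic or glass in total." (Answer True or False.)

mugs on shelf 3: 13.
mugs that are plastic or glass: 13.
The claim requires 13 > 13, which does not hold.

False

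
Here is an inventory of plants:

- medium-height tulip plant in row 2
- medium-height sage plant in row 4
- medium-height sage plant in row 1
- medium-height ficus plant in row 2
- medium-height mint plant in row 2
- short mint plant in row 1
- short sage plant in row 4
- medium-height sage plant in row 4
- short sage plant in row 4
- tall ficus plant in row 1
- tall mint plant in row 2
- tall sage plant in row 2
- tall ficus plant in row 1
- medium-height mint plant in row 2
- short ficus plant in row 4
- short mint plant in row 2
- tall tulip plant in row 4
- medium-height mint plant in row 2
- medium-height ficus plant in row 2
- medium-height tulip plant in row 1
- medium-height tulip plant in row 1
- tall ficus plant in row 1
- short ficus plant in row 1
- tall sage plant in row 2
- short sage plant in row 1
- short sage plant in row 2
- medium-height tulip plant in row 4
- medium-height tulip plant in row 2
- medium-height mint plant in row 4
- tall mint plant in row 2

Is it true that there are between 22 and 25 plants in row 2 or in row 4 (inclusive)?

False

There are 21 plants in row 2 or in row 4.
The claim requires 22 ≤ 21 ≤ 25, which does not hold.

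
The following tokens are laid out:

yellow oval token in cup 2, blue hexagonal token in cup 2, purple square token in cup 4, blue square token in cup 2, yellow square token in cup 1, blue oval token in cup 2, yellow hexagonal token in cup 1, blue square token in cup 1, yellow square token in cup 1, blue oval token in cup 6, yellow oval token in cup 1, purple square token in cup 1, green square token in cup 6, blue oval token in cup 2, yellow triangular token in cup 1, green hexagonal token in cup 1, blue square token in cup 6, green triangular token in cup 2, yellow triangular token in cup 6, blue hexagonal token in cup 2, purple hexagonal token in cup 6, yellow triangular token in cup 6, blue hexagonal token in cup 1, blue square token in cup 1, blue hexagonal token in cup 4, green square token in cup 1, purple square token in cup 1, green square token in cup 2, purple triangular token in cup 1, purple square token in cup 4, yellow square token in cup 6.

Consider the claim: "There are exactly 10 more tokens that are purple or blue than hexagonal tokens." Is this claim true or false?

True

|tokens that are purple or blue| = 17.
|hexagonal tokens| = 7.
The claim requires 17 − 7 (= 10) to equal 10, which holds.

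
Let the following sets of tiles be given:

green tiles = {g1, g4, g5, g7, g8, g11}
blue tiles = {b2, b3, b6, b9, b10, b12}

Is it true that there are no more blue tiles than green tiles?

|blue tiles| = 6.
|green tiles| = 6.
The claim requires 6 ≤ 6, which holds.

True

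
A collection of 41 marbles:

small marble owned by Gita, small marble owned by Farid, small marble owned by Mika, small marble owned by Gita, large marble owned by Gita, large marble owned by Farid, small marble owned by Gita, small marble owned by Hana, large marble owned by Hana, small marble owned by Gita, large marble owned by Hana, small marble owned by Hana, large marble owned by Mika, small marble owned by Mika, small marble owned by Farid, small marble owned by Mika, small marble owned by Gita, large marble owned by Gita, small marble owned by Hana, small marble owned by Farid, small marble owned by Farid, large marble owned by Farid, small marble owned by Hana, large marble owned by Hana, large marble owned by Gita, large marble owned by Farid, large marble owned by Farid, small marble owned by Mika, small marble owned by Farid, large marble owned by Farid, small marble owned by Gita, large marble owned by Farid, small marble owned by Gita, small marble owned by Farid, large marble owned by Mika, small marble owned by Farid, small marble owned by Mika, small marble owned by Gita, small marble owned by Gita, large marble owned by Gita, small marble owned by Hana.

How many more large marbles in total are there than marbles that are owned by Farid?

large marbles: 15.
marbles owned by Farid: 13.
15 − 13 = 2.

2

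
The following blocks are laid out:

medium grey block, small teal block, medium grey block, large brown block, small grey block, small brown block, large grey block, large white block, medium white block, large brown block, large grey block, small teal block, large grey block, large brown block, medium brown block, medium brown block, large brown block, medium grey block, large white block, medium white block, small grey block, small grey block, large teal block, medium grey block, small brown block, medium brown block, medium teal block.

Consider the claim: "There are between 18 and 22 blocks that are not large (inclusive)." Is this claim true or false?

False

There are 17 blocks that are not large.
The claim requires 18 ≤ 17 ≤ 22, which does not hold.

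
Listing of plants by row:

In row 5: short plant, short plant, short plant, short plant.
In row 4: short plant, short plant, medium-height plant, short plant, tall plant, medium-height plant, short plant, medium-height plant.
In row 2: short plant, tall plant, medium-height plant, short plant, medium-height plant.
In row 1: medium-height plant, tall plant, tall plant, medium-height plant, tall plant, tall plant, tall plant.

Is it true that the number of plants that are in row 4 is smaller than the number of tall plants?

False

|plants in row 4| = 8.
|tall plants| = 7.
The claim requires 8 < 7, which does not hold.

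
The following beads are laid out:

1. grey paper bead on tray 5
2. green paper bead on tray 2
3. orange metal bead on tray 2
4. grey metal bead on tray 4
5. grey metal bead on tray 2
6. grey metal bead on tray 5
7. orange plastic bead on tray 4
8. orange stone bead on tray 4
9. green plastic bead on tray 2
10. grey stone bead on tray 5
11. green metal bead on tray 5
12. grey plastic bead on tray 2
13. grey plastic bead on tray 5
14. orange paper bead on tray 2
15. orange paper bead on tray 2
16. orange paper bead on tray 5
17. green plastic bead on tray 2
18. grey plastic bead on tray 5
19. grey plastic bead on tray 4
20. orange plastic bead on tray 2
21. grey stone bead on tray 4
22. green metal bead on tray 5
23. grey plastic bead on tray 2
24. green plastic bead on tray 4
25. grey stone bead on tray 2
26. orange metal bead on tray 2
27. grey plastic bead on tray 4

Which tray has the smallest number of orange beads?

tray 5

Counts by tray (restricted to orange beads): tray 2→5, tray 4→2, tray 5→1.
The minimum is 1, held uniquely by tray 5.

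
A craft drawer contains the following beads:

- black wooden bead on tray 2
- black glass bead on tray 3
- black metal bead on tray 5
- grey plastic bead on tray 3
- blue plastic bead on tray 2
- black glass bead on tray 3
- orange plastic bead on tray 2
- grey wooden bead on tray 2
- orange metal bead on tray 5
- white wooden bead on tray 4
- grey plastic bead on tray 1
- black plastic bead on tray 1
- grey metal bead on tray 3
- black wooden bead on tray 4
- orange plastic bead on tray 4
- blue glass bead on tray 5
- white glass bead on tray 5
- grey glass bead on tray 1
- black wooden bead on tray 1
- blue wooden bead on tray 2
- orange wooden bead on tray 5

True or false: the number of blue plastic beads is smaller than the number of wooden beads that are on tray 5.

blue plastic beads: 1.
wooden beads on tray 5: 1.
The claim requires 1 < 1, which does not hold.

False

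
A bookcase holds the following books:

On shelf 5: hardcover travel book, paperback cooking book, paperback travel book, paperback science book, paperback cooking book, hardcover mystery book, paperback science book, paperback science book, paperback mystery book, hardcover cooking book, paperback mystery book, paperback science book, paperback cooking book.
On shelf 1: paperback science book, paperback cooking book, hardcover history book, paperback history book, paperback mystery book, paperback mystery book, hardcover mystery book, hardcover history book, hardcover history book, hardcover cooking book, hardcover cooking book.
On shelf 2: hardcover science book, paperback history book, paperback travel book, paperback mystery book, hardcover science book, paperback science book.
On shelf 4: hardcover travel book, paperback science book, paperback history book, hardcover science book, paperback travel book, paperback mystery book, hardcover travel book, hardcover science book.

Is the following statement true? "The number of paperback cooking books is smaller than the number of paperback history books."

|paperback cooking books| = 4.
|paperback history books| = 3.
The claim requires 4 < 3, which does not hold.

False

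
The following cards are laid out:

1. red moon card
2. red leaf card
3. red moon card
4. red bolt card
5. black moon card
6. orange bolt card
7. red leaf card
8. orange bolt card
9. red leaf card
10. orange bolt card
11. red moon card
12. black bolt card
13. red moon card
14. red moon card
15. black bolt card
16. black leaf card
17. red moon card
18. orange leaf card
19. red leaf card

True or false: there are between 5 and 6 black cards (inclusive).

False

There are 4 black cards.
The claim requires 5 ≤ 4 ≤ 6, which does not hold.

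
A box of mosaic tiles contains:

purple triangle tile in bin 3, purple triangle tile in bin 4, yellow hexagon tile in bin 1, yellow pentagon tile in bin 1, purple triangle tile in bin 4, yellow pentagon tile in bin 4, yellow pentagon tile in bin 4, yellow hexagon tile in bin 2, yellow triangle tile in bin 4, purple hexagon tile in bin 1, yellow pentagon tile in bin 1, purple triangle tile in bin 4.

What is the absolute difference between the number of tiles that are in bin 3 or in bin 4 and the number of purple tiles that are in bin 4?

4

tiles in bin 3 or in bin 4: 7. purple tiles in bin 4: 3.
|7 − 3| = 7 − 3 = 4.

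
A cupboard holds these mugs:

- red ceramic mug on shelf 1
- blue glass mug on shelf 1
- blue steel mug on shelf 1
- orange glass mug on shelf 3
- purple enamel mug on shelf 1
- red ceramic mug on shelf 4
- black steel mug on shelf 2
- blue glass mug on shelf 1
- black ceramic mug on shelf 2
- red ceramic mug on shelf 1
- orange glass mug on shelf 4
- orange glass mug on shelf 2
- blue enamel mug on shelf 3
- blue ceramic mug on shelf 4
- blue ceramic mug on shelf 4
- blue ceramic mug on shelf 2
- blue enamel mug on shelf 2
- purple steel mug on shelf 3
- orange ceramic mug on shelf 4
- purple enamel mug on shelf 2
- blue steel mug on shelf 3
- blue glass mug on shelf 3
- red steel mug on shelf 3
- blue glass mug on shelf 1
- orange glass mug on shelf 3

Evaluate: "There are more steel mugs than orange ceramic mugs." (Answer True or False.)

steel mugs: 5.
orange ceramic mugs: 1.
The claim requires 5 > 1, which holds.

True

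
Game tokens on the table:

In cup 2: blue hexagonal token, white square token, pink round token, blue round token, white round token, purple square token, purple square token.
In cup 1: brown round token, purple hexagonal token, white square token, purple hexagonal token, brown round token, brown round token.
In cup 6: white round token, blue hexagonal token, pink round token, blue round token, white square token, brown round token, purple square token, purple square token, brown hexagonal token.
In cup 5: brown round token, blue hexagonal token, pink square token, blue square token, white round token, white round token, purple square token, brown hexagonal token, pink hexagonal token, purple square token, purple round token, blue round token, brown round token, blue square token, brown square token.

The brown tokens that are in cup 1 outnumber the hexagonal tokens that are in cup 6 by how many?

1

brown tokens in cup 1: 3.
hexagonal tokens in cup 6: 2.
3 − 2 = 1.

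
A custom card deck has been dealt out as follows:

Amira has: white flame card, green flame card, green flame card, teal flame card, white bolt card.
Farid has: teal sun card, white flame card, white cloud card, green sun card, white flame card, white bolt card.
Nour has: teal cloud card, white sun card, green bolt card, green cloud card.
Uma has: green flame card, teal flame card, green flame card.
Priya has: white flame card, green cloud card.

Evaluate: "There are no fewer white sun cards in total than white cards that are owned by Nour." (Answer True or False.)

There is 1 white sun card.
Count of white cards owned by Nour: 1.
The claim requires 1 ≥ 1, which holds.

True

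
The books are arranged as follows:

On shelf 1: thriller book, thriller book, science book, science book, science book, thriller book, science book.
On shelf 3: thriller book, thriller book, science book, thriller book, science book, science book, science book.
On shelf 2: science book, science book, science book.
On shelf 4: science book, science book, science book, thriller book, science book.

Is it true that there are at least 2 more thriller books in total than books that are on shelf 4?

|thriller books| = 7.
|books on shelf 4| = 5.
The claim requires 7 − 5 = 2 ≥ 2, which holds.

True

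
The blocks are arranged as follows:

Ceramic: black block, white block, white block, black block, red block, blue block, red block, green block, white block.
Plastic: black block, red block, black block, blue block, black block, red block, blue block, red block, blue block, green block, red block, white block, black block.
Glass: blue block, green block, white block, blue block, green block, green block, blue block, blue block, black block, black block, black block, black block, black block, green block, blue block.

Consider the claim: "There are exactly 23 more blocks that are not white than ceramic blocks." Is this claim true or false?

There are 32 blocks that are not white.
There are 9 ceramic blocks.
The claim requires 32 − 9 (= 23) to equal 23, which holds.

True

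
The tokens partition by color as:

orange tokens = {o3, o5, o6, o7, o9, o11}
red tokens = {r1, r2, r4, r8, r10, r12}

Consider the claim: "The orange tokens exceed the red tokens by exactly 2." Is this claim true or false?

False

|orange tokens| = 6.
|red tokens| = 6.
The claim requires 6 − 6 (= 0) to equal 2, which does not hold.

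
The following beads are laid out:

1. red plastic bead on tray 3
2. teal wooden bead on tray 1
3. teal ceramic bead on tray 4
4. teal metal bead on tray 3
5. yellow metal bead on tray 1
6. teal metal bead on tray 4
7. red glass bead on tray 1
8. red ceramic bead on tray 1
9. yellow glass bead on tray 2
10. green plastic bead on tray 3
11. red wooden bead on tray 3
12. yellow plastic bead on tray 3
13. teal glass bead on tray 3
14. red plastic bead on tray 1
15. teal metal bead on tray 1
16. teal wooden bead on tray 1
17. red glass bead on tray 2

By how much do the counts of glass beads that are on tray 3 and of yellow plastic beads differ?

0

glass beads on tray 3: 1. yellow plastic beads: 1.
|1 − 1| = 1 − 1 = 0.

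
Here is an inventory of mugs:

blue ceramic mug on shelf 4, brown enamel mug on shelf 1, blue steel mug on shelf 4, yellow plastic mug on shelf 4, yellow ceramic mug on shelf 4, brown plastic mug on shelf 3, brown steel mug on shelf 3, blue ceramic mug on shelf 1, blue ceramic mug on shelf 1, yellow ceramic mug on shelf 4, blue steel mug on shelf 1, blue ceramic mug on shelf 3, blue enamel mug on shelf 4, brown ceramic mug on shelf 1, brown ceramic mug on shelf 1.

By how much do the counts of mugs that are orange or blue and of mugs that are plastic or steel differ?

2

mugs that are orange or blue: 7. mugs that are plastic or steel: 5.
|7 − 5| = 7 − 5 = 2.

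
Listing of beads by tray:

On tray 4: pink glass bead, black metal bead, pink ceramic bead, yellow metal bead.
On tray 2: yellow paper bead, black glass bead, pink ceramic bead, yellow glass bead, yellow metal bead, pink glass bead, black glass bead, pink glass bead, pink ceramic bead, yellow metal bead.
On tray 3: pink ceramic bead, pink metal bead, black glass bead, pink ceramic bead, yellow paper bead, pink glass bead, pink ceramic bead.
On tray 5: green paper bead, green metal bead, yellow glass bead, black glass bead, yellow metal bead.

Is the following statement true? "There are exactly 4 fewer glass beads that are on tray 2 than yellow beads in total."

False

There are 5 glass beads on tray 2.
There are 8 yellow beads.
The claim requires 8 − 5 (= 3) to equal 4, which does not hold.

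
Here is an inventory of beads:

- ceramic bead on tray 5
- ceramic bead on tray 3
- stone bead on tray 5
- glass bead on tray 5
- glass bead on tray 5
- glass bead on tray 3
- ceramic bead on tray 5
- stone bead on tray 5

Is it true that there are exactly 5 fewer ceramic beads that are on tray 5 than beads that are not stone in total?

False

There are 2 ceramic beads on tray 5.
There are 6 beads that are not stone.
The claim requires 6 − 2 (= 4) to equal 5, which does not hold.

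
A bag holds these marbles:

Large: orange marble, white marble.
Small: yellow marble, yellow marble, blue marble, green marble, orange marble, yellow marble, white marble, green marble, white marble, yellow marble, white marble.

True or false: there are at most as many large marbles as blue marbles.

False

|large marbles| = 2.
|blue marbles| = 1.
The claim requires 2 ≤ 1, which does not hold.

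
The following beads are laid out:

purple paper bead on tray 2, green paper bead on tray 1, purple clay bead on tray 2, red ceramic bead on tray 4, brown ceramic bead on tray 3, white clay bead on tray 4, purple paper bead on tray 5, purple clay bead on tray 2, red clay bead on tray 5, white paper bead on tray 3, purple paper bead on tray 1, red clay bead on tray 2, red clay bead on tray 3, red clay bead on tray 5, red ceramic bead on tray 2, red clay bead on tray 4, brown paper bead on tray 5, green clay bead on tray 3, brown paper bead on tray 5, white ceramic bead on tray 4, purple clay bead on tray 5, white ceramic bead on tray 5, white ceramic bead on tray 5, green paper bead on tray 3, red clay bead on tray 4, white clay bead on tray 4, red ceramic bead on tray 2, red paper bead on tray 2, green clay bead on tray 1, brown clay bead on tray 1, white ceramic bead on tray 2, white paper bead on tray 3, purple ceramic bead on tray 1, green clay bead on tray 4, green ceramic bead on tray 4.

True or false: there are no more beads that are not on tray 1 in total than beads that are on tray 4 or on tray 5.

beads that are not on tray 1: 30.
beads on tray 4 or on tray 5: 16.
The claim requires 30 ≤ 16, which does not hold.

False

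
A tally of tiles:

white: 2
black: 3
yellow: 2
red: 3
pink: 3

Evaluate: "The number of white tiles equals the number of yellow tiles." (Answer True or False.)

True

|white tiles| = 2.
|yellow tiles| = 2.
The claim requires 2 = 2, which holds.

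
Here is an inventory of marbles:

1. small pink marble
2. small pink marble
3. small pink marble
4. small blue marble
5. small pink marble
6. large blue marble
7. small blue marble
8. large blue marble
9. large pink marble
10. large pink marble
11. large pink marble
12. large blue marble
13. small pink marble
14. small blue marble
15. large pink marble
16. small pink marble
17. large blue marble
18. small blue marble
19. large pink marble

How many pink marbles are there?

11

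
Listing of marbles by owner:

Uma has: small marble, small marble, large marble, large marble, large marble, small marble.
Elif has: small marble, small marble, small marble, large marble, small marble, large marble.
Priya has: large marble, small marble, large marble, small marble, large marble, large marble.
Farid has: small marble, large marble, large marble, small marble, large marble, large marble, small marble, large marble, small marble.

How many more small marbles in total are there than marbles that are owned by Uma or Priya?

small marbles: 13.
marbles owned by Uma or Priya: 12.
13 − 12 = 1.

1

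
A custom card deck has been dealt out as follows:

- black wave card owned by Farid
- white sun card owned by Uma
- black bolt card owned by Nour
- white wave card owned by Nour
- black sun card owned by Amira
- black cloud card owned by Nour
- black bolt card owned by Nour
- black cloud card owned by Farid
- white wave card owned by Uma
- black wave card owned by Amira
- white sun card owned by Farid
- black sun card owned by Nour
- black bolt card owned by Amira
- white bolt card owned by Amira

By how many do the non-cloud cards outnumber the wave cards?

8

non-cloud cards: 12.
wave cards: 4.
12 − 4 = 8.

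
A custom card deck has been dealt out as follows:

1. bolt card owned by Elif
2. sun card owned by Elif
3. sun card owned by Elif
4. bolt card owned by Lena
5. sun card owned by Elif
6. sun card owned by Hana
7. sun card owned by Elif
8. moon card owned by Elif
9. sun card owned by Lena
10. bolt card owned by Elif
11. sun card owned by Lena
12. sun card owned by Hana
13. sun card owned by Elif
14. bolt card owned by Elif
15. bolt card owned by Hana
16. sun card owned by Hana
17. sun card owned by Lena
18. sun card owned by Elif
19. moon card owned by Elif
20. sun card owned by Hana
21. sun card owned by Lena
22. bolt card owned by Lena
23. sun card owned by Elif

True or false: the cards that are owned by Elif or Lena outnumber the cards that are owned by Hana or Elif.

True

cards owned by Elif or Lena: 18.
cards owned by Hana or Elif: 17.
The claim requires 18 > 17, which holds.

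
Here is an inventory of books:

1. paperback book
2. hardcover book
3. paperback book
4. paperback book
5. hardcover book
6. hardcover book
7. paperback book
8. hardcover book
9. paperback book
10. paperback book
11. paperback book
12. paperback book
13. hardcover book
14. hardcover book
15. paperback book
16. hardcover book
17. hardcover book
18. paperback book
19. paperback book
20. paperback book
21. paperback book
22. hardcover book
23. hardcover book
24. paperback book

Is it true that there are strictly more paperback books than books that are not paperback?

True

|paperback books| = 14.
|books that are not paperback| = 10.
The claim requires 14 > 10, which holds.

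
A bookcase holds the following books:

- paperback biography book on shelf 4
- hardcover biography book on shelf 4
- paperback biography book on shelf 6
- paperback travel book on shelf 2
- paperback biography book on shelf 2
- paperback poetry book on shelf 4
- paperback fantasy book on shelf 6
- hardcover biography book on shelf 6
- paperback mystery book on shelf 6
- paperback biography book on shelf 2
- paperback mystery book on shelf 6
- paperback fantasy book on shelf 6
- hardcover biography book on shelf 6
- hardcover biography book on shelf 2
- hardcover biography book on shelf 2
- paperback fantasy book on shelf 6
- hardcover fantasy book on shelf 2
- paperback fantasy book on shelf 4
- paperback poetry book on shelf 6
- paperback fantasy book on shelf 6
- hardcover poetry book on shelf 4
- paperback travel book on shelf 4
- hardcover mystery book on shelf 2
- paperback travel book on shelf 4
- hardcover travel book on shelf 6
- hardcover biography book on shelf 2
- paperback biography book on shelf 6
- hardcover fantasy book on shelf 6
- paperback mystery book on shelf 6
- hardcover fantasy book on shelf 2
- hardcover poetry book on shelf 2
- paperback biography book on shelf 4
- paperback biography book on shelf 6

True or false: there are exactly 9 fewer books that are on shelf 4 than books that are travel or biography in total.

books on shelf 4: 8.
books that are travel or biography: 17.
The claim requires 17 − 8 (= 9) to equal 9, which holds.

True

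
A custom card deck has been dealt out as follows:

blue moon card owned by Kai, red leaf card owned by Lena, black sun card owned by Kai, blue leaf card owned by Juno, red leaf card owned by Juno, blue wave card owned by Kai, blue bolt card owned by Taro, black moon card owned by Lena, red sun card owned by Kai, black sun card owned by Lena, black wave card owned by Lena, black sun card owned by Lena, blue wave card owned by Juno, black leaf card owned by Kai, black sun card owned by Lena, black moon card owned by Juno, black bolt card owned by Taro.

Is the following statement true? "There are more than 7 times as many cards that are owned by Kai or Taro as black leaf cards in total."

Count of cards owned by Kai or Taro: 7.
There is 1 black leaf card.
The claim requires 7 > 7 × 1 = 7, which does not hold.

False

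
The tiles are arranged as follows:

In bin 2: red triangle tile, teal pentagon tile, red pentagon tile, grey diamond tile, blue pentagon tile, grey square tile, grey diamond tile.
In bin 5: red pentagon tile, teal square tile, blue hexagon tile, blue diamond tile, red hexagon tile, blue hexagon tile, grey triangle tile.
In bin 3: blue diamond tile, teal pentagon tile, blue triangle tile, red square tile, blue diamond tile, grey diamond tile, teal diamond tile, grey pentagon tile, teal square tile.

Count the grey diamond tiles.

3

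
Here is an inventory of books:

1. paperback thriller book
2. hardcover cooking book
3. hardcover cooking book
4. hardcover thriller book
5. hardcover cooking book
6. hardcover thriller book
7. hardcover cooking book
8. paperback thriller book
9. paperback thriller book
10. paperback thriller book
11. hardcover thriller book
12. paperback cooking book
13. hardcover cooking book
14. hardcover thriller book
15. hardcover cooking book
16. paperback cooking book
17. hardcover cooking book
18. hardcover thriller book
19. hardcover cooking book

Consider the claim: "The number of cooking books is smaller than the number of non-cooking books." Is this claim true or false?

|cooking books| = 10.
|non-cooking books| = 9.
The claim requires 10 < 9, which does not hold.

False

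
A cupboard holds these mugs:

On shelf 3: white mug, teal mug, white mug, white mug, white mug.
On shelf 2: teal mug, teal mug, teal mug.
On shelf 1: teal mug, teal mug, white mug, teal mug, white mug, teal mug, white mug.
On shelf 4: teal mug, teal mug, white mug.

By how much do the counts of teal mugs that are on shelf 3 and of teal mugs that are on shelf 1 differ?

teal mugs on shelf 3: 1. teal mugs on shelf 1: 4.
|1 − 4| = 4 − 1 = 3.

3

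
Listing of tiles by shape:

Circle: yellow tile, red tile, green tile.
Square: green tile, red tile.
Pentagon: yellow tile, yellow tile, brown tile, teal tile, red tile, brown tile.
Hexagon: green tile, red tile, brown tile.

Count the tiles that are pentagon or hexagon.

9

hexagon: 3; pentagon: 6; together 3 + 6 = 9.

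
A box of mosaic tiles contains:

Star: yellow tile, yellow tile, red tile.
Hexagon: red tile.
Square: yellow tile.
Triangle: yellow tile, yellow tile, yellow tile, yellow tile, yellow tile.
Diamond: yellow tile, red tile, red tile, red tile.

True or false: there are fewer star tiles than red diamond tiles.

star tiles: 3.
red diamond tiles: 3.
The claim requires 3 < 3, which does not hold.

False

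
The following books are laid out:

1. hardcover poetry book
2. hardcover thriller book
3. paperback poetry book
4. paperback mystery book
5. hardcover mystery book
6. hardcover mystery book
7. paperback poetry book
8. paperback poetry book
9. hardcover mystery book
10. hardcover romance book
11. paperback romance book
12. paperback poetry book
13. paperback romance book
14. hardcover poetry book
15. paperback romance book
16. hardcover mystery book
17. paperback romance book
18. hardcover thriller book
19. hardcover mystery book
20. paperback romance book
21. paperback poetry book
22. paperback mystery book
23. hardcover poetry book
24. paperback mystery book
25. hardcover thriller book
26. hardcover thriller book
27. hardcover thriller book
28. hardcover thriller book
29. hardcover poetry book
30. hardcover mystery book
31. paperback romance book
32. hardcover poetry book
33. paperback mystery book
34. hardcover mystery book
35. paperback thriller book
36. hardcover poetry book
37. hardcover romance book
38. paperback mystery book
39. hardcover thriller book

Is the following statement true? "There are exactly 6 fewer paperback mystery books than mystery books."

False

There are 5 paperback mystery books.
There are 12 mystery books.
The claim requires 12 − 5 (= 7) to equal 6, which does not hold.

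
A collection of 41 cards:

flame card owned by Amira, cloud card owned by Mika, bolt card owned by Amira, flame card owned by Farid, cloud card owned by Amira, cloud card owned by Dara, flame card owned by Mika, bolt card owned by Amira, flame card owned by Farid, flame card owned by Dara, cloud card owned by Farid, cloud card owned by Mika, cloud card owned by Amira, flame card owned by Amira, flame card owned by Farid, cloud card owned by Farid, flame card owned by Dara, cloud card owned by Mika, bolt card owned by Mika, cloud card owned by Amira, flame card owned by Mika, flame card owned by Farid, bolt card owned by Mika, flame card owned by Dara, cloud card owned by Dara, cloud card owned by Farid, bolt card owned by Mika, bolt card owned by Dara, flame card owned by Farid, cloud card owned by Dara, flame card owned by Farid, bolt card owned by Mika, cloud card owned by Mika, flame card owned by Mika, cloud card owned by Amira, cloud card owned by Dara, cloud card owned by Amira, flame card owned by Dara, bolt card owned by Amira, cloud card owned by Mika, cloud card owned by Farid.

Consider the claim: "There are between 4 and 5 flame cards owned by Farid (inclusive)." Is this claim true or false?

flame cards owned by Farid: 6.
The claim requires 4 ≤ 6 ≤ 5, which does not hold.

False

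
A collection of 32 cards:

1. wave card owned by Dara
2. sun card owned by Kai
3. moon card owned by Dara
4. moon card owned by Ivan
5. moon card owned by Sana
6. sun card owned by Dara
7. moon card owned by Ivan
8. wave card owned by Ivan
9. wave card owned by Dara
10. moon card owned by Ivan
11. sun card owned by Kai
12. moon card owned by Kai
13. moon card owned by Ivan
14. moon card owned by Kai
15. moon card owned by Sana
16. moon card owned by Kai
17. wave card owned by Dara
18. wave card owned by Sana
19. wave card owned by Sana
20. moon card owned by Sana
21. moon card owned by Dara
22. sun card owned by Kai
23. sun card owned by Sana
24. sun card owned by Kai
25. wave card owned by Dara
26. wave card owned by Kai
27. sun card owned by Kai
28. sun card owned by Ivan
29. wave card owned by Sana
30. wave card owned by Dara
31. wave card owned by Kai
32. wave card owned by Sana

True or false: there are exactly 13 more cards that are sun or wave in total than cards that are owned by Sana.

False

There are 20 cards that are sun or wave.
Count of cards owned by Sana: 8.
The claim requires 20 − 8 (= 12) to equal 13, which does not hold.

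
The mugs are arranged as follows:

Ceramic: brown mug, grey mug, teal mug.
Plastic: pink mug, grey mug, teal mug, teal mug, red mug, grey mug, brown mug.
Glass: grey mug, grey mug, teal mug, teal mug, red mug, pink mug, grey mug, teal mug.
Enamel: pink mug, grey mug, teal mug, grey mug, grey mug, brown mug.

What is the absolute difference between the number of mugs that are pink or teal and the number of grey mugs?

mugs that are pink or teal: 10. grey mugs: 9.
|10 − 9| = 10 − 9 = 1.

1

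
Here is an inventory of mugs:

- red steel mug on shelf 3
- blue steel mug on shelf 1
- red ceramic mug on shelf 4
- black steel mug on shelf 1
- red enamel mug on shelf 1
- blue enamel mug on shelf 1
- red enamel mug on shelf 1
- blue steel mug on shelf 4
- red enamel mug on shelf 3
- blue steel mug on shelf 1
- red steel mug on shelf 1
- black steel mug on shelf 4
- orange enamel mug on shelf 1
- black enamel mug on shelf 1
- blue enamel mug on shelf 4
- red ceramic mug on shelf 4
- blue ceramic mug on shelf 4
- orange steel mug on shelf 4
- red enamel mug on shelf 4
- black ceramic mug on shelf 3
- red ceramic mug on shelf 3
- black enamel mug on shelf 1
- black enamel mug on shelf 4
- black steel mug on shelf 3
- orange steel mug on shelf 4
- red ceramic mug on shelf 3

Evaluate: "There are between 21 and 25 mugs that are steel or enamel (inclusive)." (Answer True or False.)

|mugs that are steel or enamel| = 20.
The claim requires 21 ≤ 20 ≤ 25, which does not hold.

False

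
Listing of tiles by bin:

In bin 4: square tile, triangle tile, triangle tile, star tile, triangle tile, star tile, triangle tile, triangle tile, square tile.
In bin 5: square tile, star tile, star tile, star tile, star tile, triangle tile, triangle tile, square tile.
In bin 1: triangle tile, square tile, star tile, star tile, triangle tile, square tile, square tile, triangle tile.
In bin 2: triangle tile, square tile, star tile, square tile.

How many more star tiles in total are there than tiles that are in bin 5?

star tiles: 9.
tiles in bin 5: 8.
9 − 8 = 1.

1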